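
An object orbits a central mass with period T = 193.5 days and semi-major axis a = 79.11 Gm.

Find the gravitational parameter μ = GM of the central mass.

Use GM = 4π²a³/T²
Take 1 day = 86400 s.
T = 193.5 days = 1.67184 × 10^7 s
a = 79.11 Gm = 7.911 × 10^10 m
a³ = 4.95101 × 10^32 m³
T² = 2.79505 × 10^14 s²
GM = 4π² × (4.95101 × 10^32) / (2.79505 × 10^14) = 6.99302 × 10^19 m³/s²
GM ≈ 6.993 × 10^19 m³/s²

Final answer: GM = 6.993 × 10^19 m³/s²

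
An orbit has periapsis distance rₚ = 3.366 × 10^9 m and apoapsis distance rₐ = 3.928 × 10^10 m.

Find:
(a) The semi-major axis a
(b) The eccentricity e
rₚ = 3.366 × 10^9 m
rₐ = 3.928 × 10^10 m
(a) a = (rₚ + rₐ)/2 = 2.1323 × 10^10 m ≈ 2.132 × 10^10 m
(b) e = (rₐ − rₚ)/(rₐ + rₚ) = (3.5914 × 10^10) / (4.2646 × 10^10) = 0.842142

Final answer:
(a) a = 2.132 × 10^10 m
(b) e = 0.8421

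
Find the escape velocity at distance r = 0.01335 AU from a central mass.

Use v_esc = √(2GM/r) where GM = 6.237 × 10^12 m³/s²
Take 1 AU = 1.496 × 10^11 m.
r = 0.01335 AU = 1.99716 × 10^9 m
GM = 6.237 × 10^12 m³/s²
2GM/r = 2 × (6.237 × 10^12) / (1.99716 × 10^9) = 6245.87 m²/s²
v_esc = √(2GM/r) = 79.0308 m/s ≈ 79.03 m/s

Final answer: 79.03 m/s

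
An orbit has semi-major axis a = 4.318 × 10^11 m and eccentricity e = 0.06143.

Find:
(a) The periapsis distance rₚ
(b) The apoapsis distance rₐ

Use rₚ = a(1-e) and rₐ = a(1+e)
a = 4.318 × 10^11 m
e = 0.06143:  1 − e = 0.93857,  1 + e = 1.06143
(a) rₚ = a(1 − e) = 4.318 × 10^11 m × 0.93857 = 4.05275 × 10^11 m ≈ 4.053 × 10^11 m
(b) rₐ = a(1 + e) = 4.318 × 10^11 m × 1.06143 = 4.58325 × 10^11 m ≈ 4.583 × 10^11 m

Final answer:
(a) rₚ = 4.053 × 10^11 m
(b) rₐ = 4.583 × 10^11 m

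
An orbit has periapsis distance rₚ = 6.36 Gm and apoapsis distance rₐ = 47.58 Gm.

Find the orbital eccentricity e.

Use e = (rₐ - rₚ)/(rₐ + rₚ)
rₚ = 6.36 Gm = 6.36 × 10^9 m
rₐ = 47.58 Gm = 4.758 × 10^10 m
rₐ − rₚ = 4.122 × 10^10 m
rₐ + rₚ = 5.394 × 10^10 m
e = (rₐ − rₚ)/(rₐ + rₚ) = 0.764182

Final answer: e = 0.7642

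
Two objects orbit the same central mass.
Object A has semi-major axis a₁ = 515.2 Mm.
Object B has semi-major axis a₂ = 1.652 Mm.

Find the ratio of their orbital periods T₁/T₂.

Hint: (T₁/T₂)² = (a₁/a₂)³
a₁ = 515.2 Mm = 5.152 × 10^8 m
a₂ = 1.652 Mm = 1.652 × 10^6 m
a₁/a₂ = 311.864
T₁/T₂ = (a₁/a₂)^(3/2) = (311.864)^1.5 = 5507.43

Final answer: T₁/T₂ = 5507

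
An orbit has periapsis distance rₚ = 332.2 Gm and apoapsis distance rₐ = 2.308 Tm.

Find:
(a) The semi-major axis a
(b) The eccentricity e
rₚ = 332.2 Gm = 3.322 × 10^11 m
rₐ = 2.308 Tm = 2.308 × 10^12 m
(a) a = (rₚ + rₐ)/2 = 1.3201 × 10^12 m ≈ 1.32 Tm
(b) e = (rₐ − rₚ)/(rₐ + rₚ) = (1.9758 × 10^12) / (2.6402 × 10^12) = 0.748352

Final answer:
(a) a = 1.32 Tm
(b) e = 0.7484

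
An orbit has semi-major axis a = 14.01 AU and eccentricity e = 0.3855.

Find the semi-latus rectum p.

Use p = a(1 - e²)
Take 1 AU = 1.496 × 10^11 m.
a = 14.01 AU = 2.0959 × 10^12 m
e = 0.3855,  e² = 0.14861,  1 − e² = 0.85139
p = a(1 − e²) = 2.0959 × 10^12 m × 0.85139 = 1.78442 × 10^12 m ≈ 11.93 AU

Final answer: p = 11.93 AU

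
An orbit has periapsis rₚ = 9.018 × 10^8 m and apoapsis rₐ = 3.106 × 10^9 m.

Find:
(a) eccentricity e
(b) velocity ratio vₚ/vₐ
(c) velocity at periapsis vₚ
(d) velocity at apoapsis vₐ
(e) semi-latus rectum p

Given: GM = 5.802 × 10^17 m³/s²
rₚ = 9.018 × 10^8 m
rₐ = 3.106 × 10^9 m
GM = 5.802 × 10^17 m³/s²
a = (rₚ + rₐ)/2 = 2.0039 × 10^9 m
e = (rₐ − rₚ)/(rₐ + rₚ) = (2.2042 × 10^9) / (4.0078 × 10^9) = 0.549978
(a) e = 0.549978 ≈ 0.55
(b) vₚ/vₐ = rₐ/rₚ (angular momentum) = (3.106 × 10^9) / (9.018 × 10^8) = 3.44422 ≈ 3.444
(c) vₚ² = GM (2/rₚ − 1/a) = 5.802 × 10^17 × (2.21779 × 10^-9 − 4.99027 × 10^-10) = 9.97224 × 10^8 m²/s²;  vₚ = 31578.9 m/s ≈ 31.58 km/s
(d) vₐ² = GM (2/rₐ − 1/a) = 5.802 × 10^17 × (6.43915 × 10^-10 − 4.99027 × 10^-10) = 8.40641 × 10^7 m²/s²;  vₐ = 9168.65 m/s ≈ 9.169 km/s
(e) 1 − e² = 0.697525;  p = a(1 − e²) = 2.0039 × 10^9 × 0.697525 = 1.39777 × 10^9 m ≈ 1.398 × 10^9 m

Final answer:
(a) eccentricity e = 0.55
(b) velocity ratio vₚ/vₐ = 3.444
(c) velocity at periapsis vₚ = 31.58 km/s
(d) velocity at apoapsis vₐ = 9.169 km/s
(e) semi-latus rectum p = 1.398 × 10^9 m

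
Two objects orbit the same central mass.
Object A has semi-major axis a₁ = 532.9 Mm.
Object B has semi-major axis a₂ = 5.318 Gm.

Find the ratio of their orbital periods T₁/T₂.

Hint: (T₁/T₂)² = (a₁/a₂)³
a₁ = 532.9 Mm = 5.329 × 10^8 m
a₂ = 5.318 Gm = 5.318 × 10^9 m
a₁/a₂ = 0.100207
T₁/T₂ = (a₁/a₂)^(3/2) = (0.100207)^1.5 = 0.0317209

Final answer: T₁/T₂ = 0.03172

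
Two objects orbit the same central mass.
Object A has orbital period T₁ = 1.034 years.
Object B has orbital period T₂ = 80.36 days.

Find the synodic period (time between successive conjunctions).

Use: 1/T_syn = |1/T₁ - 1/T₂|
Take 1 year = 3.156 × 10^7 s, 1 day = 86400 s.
T₁ = 1.034 years = 3.2633 × 10^7 s
T₂ = 80.36 days = 6.9431 × 10^6 s
1/T₁ = 3.06438 × 10^-8 s⁻¹
1/T₂ = 1.44028 × 10^-7 s⁻¹
|1/T₁ − 1/T₂| = 1.13384 × 10^-7 s⁻¹
T_syn = 1 / |1/T₁ − 1/T₂| = 8.81959 × 10^6 s ≈ 102.1 days

Final answer: T_syn = 102.1 days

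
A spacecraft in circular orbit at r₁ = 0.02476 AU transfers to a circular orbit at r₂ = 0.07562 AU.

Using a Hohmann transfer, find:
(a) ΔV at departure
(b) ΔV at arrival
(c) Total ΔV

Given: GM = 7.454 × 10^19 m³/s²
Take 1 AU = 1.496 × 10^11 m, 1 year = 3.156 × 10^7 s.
r₁ = 0.02476 AU = 3.7041 × 10^9 m
r₂ = 0.07562 AU = 1.13128 × 10^10 m
GM = 7.454 × 10^19 m³/s²
Transfer ellipse: a_t = (r₁ + r₂)/2 = 7.50842 × 10^9 m
Circular speed at r₁: v₁ = √(GM/r₁) = 141858 m/s
Transfer speed at r₁ (periapsis): v₁ₜ = √(GM(2/r₁ − 1/a_t)) = 174126 m/s
(a) ΔV₁ = v₁ₜ − v₁ = 32268 m/s ≈ 6.807 AU/year
Circular speed at r₂: v₂ = √(GM/r₂) = 81172.8 m/s
Transfer speed at r₂ (apoapsis): v₂ₜ = √(GM(2/r₂ − 1/a_t)) = 57013.4 m/s
(b) ΔV₂ = v₂ − v₂ₜ = 24159.4 m/s ≈ 5.097 AU/year
(c) ΔV_total = ΔV₁ + ΔV₂ = 56427.3 m/s ≈ 11.9 AU/year

Final answer:
(a) ΔV₁ = 6.807 AU/year
(b) ΔV₂ = 5.097 AU/year
(c) ΔV_total = 11.9 AU/year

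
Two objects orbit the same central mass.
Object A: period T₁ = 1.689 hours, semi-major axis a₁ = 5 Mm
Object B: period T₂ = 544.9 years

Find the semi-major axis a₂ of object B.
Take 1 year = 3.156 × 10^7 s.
T₁ = 1.689 hours = 6080.4 s
T₂ = 544.9 years = 1.7197 × 10^10 s
a₁ = 5 Mm = 5 × 10^6 m
Kepler's third law: (T₂/T₁)² = (a₂/a₁)³  ⇒  a₂ = a₁ (T₂/T₁)^(2/3)
T₂/T₁ = 2.82828 × 10^6
(T₂/T₁)^(2/3) = 19999.3
a₂ = 5 × 10^6 m × 19999.3 = 9.99964 × 10^10 m ≈ 100 Gm

Final answer: a₂ = 100 Gm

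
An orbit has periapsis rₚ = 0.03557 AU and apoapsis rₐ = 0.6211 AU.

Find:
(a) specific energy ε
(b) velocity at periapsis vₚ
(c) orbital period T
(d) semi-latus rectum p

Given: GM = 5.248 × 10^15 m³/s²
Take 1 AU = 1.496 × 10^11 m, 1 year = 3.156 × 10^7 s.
rₚ = 0.03557 AU = 5.32127 × 10^9 m
rₐ = 0.6211 AU = 9.29166 × 10^10 m
GM = 5.248 × 10^15 m³/s²
a = (rₚ + rₐ)/2 = 4.91189 × 10^10 m
e = (rₐ − rₚ)/(rₐ + rₚ) = (8.75953 × 10^10) / (9.82378 × 10^10) = 0.891666
(a) 2a = 9.82378 × 10^10 m;  ε = −GM/(2a) = -53421.4 J/kg ≈ -53.42 kJ/kg
(b) vₚ² = GM (2/rₚ − 1/a) = 5.248 × 10^15 × (3.7585 × 10^-10 − 2.03588 × 10^-11) = 1.86562 × 10^6 m²/s²;  vₚ = 1365.88 m/s ≈ 0.2881 AU/year
(c) a³ = 1.18508 × 10^32 m³;  T = 2π √(a³/GM) = 2π × 1.50271 × 10^8 s = 9.44183 × 10^8 s ≈ 29.92 years
(d) 1 − e² = 0.204933;  p = a(1 − e²) = 4.91189 × 10^10 × 0.204933 = 1.00661 × 10^10 m ≈ 0.06729 AU

Final answer:
(a) specific energy ε = -53.42 kJ/kg
(b) velocity at periapsis vₚ = 0.2881 AU/year
(c) orbital period T = 29.92 years
(d) semi-latus rectum p = 0.06729 AU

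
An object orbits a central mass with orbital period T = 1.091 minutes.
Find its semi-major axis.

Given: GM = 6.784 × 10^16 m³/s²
T = 1.091 minutes = 65.46 s
GM = 6.784 × 10^16 m³/s²
Kepler's third law: a³ = GM T² / (4π²)
T² = 4285.01 s²
a³ = (6.784 × 10^16) × 4285.01 / (4π²) = 7.3634 × 10^18 m³
a = (a³)^(1/3) = 1.94548 × 10^6 m ≈ 1.945 Mm

Final answer: 1.945 Mm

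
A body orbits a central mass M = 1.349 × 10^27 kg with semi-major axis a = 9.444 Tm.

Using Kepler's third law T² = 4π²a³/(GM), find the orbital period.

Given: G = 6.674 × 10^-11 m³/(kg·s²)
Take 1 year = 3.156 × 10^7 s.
M = 1.349 × 10^27 kg
GM = G × M = 6.674 × 10^-11 × 1.349 × 10^27 = 9.00323 × 10^16 m³/s²
a = 9.444 Tm = 9.444 × 10^12 m
a³ = 8.42302 × 10^38 m³
T = 2π √(a³/GM) = 2π √((8.42302 × 10^38) / (9.00323 × 10^16)) = 2π × 9.67241 × 10^10 s
T = 6.07736 × 10^11 s ≈ 1.926 × 10^4 years

Final answer: 1.926 × 10^4 years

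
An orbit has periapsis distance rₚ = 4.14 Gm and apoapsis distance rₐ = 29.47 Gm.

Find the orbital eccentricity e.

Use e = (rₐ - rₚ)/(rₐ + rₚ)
rₚ = 4.14 Gm = 4.14 × 10^9 m
rₐ = 29.47 Gm = 2.947 × 10^10 m
rₐ − rₚ = 2.533 × 10^10 m
rₐ + rₚ = 3.361 × 10^10 m
e = (rₐ − rₚ)/(rₐ + rₚ) = 0.753645

Final answer: e = 0.7536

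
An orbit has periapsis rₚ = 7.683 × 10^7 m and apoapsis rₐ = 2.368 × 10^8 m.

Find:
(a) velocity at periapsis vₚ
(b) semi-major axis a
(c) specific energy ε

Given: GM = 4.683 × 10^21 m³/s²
rₚ = 7.683 × 10^7 m
rₐ = 2.368 × 10^8 m
GM = 4.683 × 10^21 m³/s²
a = (rₚ + rₐ)/2 = 1.56815 × 10^8 m
e = (rₐ − rₚ)/(rₐ + rₚ) = (1.5997 × 10^8) / (3.1363 × 10^8) = 0.51006
(a) vₚ² = GM (2/rₚ − 1/a) = 4.683 × 10^21 × (2.60315 × 10^-8 − 6.37694 × 10^-9) = 9.20423 × 10^13 m²/s²;  vₚ = 9.59387 × 10^6 m/s ≈ 9594 km/s
(b) a = 1.56815 × 10^8 m ≈ 1.568 × 10^8 m
(c) 2a = 3.1363 × 10^8 m;  ε = −GM/(2a) = -1.49316 × 10^13 J/kg ≈ -1.493 × 10^4 GJ/kg

Final answer:
(a) velocity at periapsis vₚ = 9594 km/s
(b) semi-major axis a = 1.568 × 10^8 m
(c) specific energy ε = -1.493 × 10^4 GJ/kg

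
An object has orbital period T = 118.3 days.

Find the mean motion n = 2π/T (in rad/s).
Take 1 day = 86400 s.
T = 118.3 days = 1.02211 × 10^7 s
n = 2π / (1.02211 × 10^7 s) = 6.14726 × 10^-7 rad/s ≈ 6.147 × 10^-7 rad/s

Final answer: n = 6.147 × 10^-7 rad/s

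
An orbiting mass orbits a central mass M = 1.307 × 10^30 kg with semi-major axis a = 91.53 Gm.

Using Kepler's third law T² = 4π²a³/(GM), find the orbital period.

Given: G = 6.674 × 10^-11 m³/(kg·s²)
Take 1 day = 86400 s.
M = 1.307 × 10^30 kg
GM = G × M = 6.674 × 10^-11 × 1.307 × 10^30 = 8.72292 × 10^19 m³/s²
a = 91.53 Gm = 9.153 × 10^10 m
a³ = 7.66815 × 10^32 m³
T = 2π √(a³/GM) = 2π √((7.66815 × 10^32) / (8.72292 × 10^19)) = 2π × 2.96493 × 10^6 s
T = 1.86292 × 10^7 s ≈ 215.6 days

Final answer: 215.6 days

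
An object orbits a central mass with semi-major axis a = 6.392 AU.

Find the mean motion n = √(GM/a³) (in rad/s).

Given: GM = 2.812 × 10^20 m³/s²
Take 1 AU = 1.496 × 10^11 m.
a = 6.392 AU = 9.56243 × 10^11 m
GM = 2.812 × 10^20 m³/s²
a³ = 8.7439 × 10^35 m³
GM/a³ = (2.812 × 10^20) / (8.7439 × 10^35) = 3.21596 × 10^-16 s⁻²
n = √(GM/a³) = 1.79331 × 10^-8 rad/s ≈ 1.793 × 10^-8 rad/s

Final answer: n = 1.793 × 10^-8 rad/s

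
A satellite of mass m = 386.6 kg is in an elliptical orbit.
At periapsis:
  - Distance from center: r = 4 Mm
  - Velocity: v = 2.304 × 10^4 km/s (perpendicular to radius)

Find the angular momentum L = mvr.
r = 4 Mm = 4 × 10^6 m
v = 2.304 × 10^4 km/s = 2.304 × 10^7 m/s
vr = 2.304 × 10^7 × 4 × 10^6 = 9.216 × 10^13 m²/s
L = m × vr = 386.6 × 9.216 × 10^13 = 3.56291 × 10^16 kg·m²/s ≈ 3.563 × 10^16 kg·m²/s

Final answer: L = 3.563 × 10^16 kg·m²/s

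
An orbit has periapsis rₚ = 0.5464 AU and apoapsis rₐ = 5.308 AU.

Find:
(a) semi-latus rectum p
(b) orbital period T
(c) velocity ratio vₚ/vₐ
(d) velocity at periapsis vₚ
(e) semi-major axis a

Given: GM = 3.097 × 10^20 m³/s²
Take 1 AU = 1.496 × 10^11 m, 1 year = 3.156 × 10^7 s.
rₚ = 0.5464 AU = 8.17414 × 10^10 m
rₐ = 5.308 AU = 7.94077 × 10^11 m
GM = 3.097 × 10^20 m³/s²
a = (rₚ + rₐ)/2 = 4.37909 × 10^11 m
e = (rₐ − rₚ)/(rₐ + rₚ) = (7.12335 × 10^11) / (8.75818 × 10^11) = 0.813337
(a) 1 − e² = 0.338483;  p = a(1 − e²) = 4.37909 × 10^11 × 0.338483 = 1.48225 × 10^11 m ≈ 0.9908 AU
(b) a³ = 8.39754 × 10^34 m³;  T = 2π √(a³/GM) = 2π × 1.64667 × 10^7 s = 1.03463 × 10^8 s ≈ 3.278 years
(c) vₚ/vₐ = rₐ/rₚ (angular momentum) = (7.94077 × 10^11) / (8.17414 × 10^10) = 9.71449 ≈ 9.714
(d) vₚ² = GM (2/rₚ − 1/a) = 3.097 × 10^20 × (2.44674 × 10^-11 − 2.28358 × 10^-12) = 6.87033 × 10^9 m²/s²;  vₚ = 82887.4 m/s ≈ 17.49 AU/year
(e) a = 4.37909 × 10^11 m ≈ 2.927 AU

Final answer:
(a) semi-latus rectum p = 0.9908 AU
(b) orbital period T = 3.278 years
(c) velocity ratio vₚ/vₐ = 9.714
(d) velocity at periapsis vₚ = 17.49 AU/year
(e) semi-major axis a = 2.927 AU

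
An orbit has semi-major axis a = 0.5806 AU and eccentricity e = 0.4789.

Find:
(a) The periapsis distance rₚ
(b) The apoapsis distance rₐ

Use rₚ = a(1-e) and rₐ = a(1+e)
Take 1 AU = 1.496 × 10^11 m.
a = 0.5806 AU = 8.68578 × 10^10 m
e = 0.4789:  1 − e = 0.5211,  1 + e = 1.4789
(a) rₚ = a(1 − e) = 8.68578 × 10^10 m × 0.5211 = 4.52616 × 10^10 m ≈ 0.3026 AU
(b) rₐ = a(1 + e) = 8.68578 × 10^10 m × 1.4789 = 1.28454 × 10^11 m ≈ 0.8586 AU

Final answer:
(a) rₚ = 0.3026 AU
(b) rₐ = 0.8586 AU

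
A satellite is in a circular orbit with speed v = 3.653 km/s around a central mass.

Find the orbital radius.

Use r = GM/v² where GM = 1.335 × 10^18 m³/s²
v = 3.653 km/s = 3653 m/s
GM = 1.335 × 10^18 m³/s²
v² = 1.33444 × 10^7 m²/s²
r = GM/v² = (1.335 × 10^18) / (1.33444 × 10^7) = 1.00042 × 10^11 m ≈ 100 Gm

Final answer: 100 Gm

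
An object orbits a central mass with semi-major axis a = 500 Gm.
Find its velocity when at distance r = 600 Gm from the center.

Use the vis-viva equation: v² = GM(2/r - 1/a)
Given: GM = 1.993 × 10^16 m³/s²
a = 500 Gm = 5 × 10^11 m
r = 600 Gm = 6 × 10^11 m
GM = 1.993 × 10^16 m³/s²
2/r − 1/a = 3.33333 × 10^-12 − 2 × 10^-12 = 1.33333 × 10^-12 m⁻¹
v² = GM (2/r − 1/a) = 26573.3 m²/s²
v = 163.013 m/s ≈ 163 m/s

Final answer: 163 m/s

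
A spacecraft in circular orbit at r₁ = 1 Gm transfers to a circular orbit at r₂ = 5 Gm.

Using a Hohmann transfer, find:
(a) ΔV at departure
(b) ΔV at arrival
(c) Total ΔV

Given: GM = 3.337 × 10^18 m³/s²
r₁ = 1 Gm = 1 × 10^9 m
r₂ = 5 Gm = 5 × 10^9 m
GM = 3.337 × 10^18 m³/s²
Transfer ellipse: a_t = (r₁ + r₂)/2 = 3 × 10^9 m
Circular speed at r₁: v₁ = √(GM/r₁) = 57766.8 m/s
Transfer speed at r₁ (periapsis): v₁ₜ = √(GM(2/r₁ − 1/a_t)) = 74576.6 m/s
(a) ΔV₁ = v₁ₜ − v₁ = 16809.8 m/s ≈ 16.81 km/s
Circular speed at r₂: v₂ = √(GM/r₂) = 25834.1 m/s
Transfer speed at r₂ (apoapsis): v₂ₜ = √(GM(2/r₂ − 1/a_t)) = 14915.3 m/s
(b) ΔV₂ = v₂ − v₂ₜ = 10918.8 m/s ≈ 10.92 km/s
(c) ΔV_total = ΔV₁ + ΔV₂ = 27728.6 m/s ≈ 27.73 km/s

Final answer:
(a) ΔV₁ = 16.81 km/s
(b) ΔV₂ = 10.92 km/s
(c) ΔV_total = 27.73 km/s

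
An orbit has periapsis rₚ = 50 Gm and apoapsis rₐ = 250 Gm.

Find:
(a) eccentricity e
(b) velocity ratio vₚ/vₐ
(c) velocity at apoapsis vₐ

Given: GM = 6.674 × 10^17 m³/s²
rₚ = 50 Gm = 5 × 10^10 m
rₐ = 250 Gm = 2.5 × 10^11 m
GM = 6.674 × 10^17 m³/s²
a = (rₚ + rₐ)/2 = 1.5 × 10^11 m
e = (rₐ − rₚ)/(rₐ + rₚ) = (2 × 10^11) / (3 × 10^11) = 0.666667
(a) e = 0.666667 ≈ 0.6667
(b) vₚ/vₐ = rₐ/rₚ (angular momentum) = (2.5 × 10^11) / (5 × 10^10) = 5 ≈ 5
(c) vₐ² = GM (2/rₐ − 1/a) = 6.674 × 10^17 × (8 × 10^-12 − 6.66667 × 10^-12) = 889867 m²/s²;  vₐ = 943.327 m/s ≈ 943.3 m/s

Final answer:
(a) eccentricity e = 0.6667
(b) velocity ratio vₚ/vₐ = 5
(c) velocity at apoapsis vₐ = 943.3 m/s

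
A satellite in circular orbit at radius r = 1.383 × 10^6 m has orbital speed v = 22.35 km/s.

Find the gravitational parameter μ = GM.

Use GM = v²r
r = 1.383 × 10^6 m
v = 22.35 km/s = 22350 m/s
v² = 4.99522 × 10^8 m²/s²
GM = v²r = 4.99522 × 10^8 × 1.383 × 10^6 = 6.9084 × 10^14 m³/s²
GM ≈ 6.908 × 10^14 m³/s²

Final answer: GM = 6.908 × 10^14 m³/s²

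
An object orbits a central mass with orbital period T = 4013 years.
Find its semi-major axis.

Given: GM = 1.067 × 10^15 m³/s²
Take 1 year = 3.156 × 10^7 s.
T = 4013 years = 1.2665 × 10^11 s
GM = 1.067 × 10^15 m³/s²
Kepler's third law: a³ = GM T² / (4π²)
T² = 1.60403 × 10^22 s²
a³ = (1.067 × 10^15) × (1.60403 × 10^22) / (4π²) = 4.33528 × 10^35 m³
a = (a³)^(1/3) = 7.56843 × 10^11 m ≈ 756.8 Gm

Final answer: 756.8 Gm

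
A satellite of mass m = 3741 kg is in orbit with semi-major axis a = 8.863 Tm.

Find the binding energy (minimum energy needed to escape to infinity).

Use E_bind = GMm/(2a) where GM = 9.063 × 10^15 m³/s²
a = 8.863 Tm = 8.863 × 10^12 m
GM = 9.063 × 10^15 m³/s²
m = 3741 kg
GMm = 9.063 × 10^15 × 3741 = 3.39047 × 10^19 m³·kg/s²
2a = 1.7726 × 10^13 m
E_bind = GMm/(2a) = 1.91271 × 10^6 J ≈ 1.913 MJ

Final answer: 1.913 MJ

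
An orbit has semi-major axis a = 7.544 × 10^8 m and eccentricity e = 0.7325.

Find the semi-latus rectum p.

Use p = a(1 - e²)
a = 7.544 × 10^8 m
e = 0.7325,  e² = 0.536556,  1 − e² = 0.463444
p = a(1 − e²) = 7.544 × 10^8 m × 0.463444 = 3.49622 × 10^8 m ≈ 3.496 × 10^8 m

Final answer: p = 3.496 × 10^8 m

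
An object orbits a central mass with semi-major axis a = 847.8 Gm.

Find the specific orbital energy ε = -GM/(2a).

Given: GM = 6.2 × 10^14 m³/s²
a = 847.8 Gm = 8.478 × 10^11 m
GM = 6.2 × 10^14 m³/s²
2a = 1.6956 × 10^12 m
ε = −GM/(2a) = -365.652 J/kg ≈ -365.7 J/kg

Final answer: -365.7 J/kg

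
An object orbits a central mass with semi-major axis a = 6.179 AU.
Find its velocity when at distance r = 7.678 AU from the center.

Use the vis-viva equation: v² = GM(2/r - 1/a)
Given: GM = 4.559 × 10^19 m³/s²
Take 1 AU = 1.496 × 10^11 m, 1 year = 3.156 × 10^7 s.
a = 6.179 AU = 9.24378 × 10^11 m
r = 7.678 AU = 1.14863 × 10^12 m
GM = 4.559 × 10^19 m³/s²
2/r − 1/a = 1.74121 × 10^-12 − 1.08181 × 10^-12 = 6.59399 × 10^-13 m⁻¹
v² = GM (2/r − 1/a) = 3.0062 × 10^7 m²/s²
v = 5482.88 m/s ≈ 1.157 AU/year

Final answer: 1.157 AU/year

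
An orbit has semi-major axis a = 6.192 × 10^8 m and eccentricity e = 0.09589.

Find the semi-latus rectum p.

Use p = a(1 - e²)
a = 6.192 × 10^8 m
e = 0.09589,  e² = 0.00919489,  1 − e² = 0.990805
p = a(1 − e²) = 6.192 × 10^8 m × 0.990805 = 6.13507 × 10^8 m ≈ 6.135 × 10^8 m

Final answer: p = 6.135 × 10^8 m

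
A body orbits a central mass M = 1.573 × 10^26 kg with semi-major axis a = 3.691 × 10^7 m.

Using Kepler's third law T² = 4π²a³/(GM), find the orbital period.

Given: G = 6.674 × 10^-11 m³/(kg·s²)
M = 1.573 × 10^26 kg
GM = G × M = 6.674 × 10^-11 × 1.573 × 10^26 = 1.04982 × 10^16 m³/s²
a = 3.691 × 10^7 m
a³ = 5.02843 × 10^22 m³
T = 2π √(a³/GM) = 2π √((5.02843 × 10^22) / (1.04982 × 10^16)) = 2π × 2188.56 s
T = 13751.1 s ≈ 3.82 hours

Final answer: 3.82 hours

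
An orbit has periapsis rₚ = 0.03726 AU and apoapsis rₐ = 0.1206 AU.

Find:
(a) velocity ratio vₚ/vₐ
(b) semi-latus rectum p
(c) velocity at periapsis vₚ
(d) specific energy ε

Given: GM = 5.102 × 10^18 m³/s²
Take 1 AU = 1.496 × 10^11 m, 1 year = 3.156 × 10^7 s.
rₚ = 0.03726 AU = 5.5741 × 10^9 m
rₐ = 0.1206 AU = 1.80418 × 10^10 m
GM = 5.102 × 10^18 m³/s²
a = (rₚ + rₐ)/2 = 1.18079 × 10^10 m
e = (rₐ − rₚ)/(rₐ + rₚ) = (1.24677 × 10^10) / (2.36159 × 10^10) = 0.527936
(a) vₚ/vₐ = rₐ/rₚ (angular momentum) = (1.80418 × 10^10) / (5.5741 × 10^9) = 3.23671 ≈ 3.237
(b) 1 − e² = 0.721283;  p = a(1 − e²) = 1.18079 × 10^10 × 0.721283 = 8.51686 × 10^9 m ≈ 0.05693 AU
(c) vₚ² = GM (2/rₚ − 1/a) = 5.102 × 10^18 × (3.58803 × 10^-10 − 8.46889 × 10^-11) = 1.39853 × 10^9 m²/s²;  vₚ = 37396.9 m/s ≈ 7.889 AU/year
(d) 2a = 2.36159 × 10^10 m;  ε = −GM/(2a) = -2.16041 × 10^8 J/kg ≈ -216 MJ/kg

Final answer:
(a) velocity ratio vₚ/vₐ = 3.237
(b) semi-latus rectum p = 0.05693 AU
(c) velocity at periapsis vₚ = 7.889 AU/year
(d) specific energy ε = -216 MJ/kg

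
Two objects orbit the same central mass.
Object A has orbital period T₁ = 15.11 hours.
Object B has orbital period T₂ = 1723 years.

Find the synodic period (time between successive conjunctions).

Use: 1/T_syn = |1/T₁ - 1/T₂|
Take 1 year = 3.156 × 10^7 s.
T₁ = 15.11 hours = 54396 s
T₂ = 1723 years = 5.43779 × 10^10 s
1/T₁ = 1.83837 × 10^-5 s⁻¹
1/T₂ = 1.83898 × 10^-11 s⁻¹
|1/T₁ − 1/T₂| = 1.83837 × 10^-5 s⁻¹
T_syn = 1 / |1/T₁ − 1/T₂| = 54396.1 s ≈ 15.11 hours

Final answer: T_syn = 15.11 hours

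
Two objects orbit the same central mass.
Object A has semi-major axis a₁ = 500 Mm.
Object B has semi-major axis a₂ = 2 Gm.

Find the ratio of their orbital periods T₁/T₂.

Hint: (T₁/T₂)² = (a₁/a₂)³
a₁ = 500 Mm = 5 × 10^8 m
a₂ = 2 Gm = 2 × 10^9 m
a₁/a₂ = 0.25
T₁/T₂ = (a₁/a₂)^(3/2) = (0.25)^1.5 = 0.125

Final answer: T₁/T₂ = 0.125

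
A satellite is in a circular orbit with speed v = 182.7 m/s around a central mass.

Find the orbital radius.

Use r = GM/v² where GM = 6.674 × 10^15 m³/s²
v = 182.7 m/s
GM = 6.674 × 10^15 m³/s²
v² = 33379.3 m²/s²
r = GM/v² = (6.674 × 10^15) / 33379.3 = 1.99944 × 10^11 m ≈ 199.9 Gm

Final answer: 199.9 Gm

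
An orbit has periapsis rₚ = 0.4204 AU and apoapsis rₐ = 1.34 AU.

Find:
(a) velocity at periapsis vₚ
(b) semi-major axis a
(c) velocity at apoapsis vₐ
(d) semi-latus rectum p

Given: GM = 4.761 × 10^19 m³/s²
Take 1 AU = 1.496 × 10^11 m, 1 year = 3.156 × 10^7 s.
rₚ = 0.4204 AU = 6.28918 × 10^10 m
rₐ = 1.34 AU = 2.00464 × 10^11 m
GM = 4.761 × 10^19 m³/s²
a = (rₚ + rₐ)/2 = 1.31678 × 10^11 m
e = (rₐ − rₚ)/(rₐ + rₚ) = (1.37572 × 10^11) / (2.63356 × 10^11) = 0.522381
(a) vₚ² = GM (2/rₚ − 1/a) = 4.761 × 10^19 × (3.18006 × 10^-11 − 7.59429 × 10^-12) = 1.15246 × 10^9 m²/s²;  vₚ = 33948 m/s ≈ 7.162 AU/year
(b) a = 1.31678 × 10^11 m ≈ 0.8802 AU
(c) vₐ² = GM (2/rₐ − 1/a) = 4.761 × 10^19 × (9.97685 × 10^-12 − 7.59429 × 10^-12) = 1.13434 × 10^8 m²/s²;  vₐ = 10650.5 m/s ≈ 2.247 AU/year
(d) 1 − e² = 0.727118;  p = a(1 − e²) = 1.31678 × 10^11 × 0.727118 = 9.57454 × 10^10 m ≈ 0.64 AU

Final answer:
(a) velocity at periapsis vₚ = 7.162 AU/year
(b) semi-major axis a = 0.8802 AU
(c) velocity at apoapsis vₐ = 2.247 AU/year
(d) semi-latus rectum p = 0.64 AU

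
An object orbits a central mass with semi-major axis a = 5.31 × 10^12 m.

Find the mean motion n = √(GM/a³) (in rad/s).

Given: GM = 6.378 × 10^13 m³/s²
a = 5.31 × 10^12 m
GM = 6.378 × 10^13 m³/s²
a³ = 1.49721 × 10^38 m³
GM/a³ = (6.378 × 10^13) / (1.49721 × 10^38) = 4.25992 × 10^-25 s⁻²
n = √(GM/a³) = 6.5268 × 10^-13 rad/s ≈ 6.527 × 10^-13 rad/s

Final answer: n = 6.527 × 10^-13 rad/s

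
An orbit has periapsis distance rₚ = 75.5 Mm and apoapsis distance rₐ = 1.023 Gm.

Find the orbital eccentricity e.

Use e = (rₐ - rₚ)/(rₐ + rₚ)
rₚ = 75.5 Mm = 7.55 × 10^7 m
rₐ = 1.023 Gm = 1.023 × 10^9 m
rₐ − rₚ = 9.475 × 10^8 m
rₐ + rₚ = 1.0985 × 10^9 m
e = (rₐ − rₚ)/(rₐ + rₚ) = 0.86254

Final answer: e = 0.8625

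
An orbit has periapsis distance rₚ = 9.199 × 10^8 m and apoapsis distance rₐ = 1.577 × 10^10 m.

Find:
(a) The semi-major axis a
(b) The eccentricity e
rₚ = 9.199 × 10^8 m
rₐ = 1.577 × 10^10 m
(a) a = (rₚ + rₐ)/2 = 8.34495 × 10^9 m ≈ 8.345 × 10^9 m
(b) e = (rₐ − rₚ)/(rₐ + rₚ) = (1.48501 × 10^10) / (1.66899 × 10^10) = 0.889766

Final answer:
(a) a = 8.345 × 10^9 m
(b) e = 0.8898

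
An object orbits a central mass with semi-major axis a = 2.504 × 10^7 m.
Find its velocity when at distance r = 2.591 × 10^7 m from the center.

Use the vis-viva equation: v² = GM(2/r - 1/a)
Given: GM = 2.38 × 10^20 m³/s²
a = 2.504 × 10^7 m
r = 2.591 × 10^7 m
GM = 2.38 × 10^20 m³/s²
2/r − 1/a = 7.71903 × 10^-8 − 3.99361 × 10^-8 = 3.72542 × 10^-8 m⁻¹
v² = GM (2/r − 1/a) = 8.86649 × 10^12 m²/s²
v = 2.97767 × 10^6 m/s ≈ 2978 km/s

Final answer: 2978 km/s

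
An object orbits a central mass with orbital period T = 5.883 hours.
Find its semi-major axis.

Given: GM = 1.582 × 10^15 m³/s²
T = 5.883 hours = 21178.8 s
GM = 1.582 × 10^15 m³/s²
Kepler's third law: a³ = GM T² / (4π²)
T² = 4.48542 × 10^8 s²
a³ = (1.582 × 10^15) × (4.48542 × 10^8) / (4π²) = 1.79742 × 10^22 m³
a = (a³)^(1/3) = 2.61949 × 10^7 m ≈ 26.19 Mm

Final answer: 26.19 Mm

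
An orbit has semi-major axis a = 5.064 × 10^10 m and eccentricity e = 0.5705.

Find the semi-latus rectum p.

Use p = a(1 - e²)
a = 5.064 × 10^10 m
e = 0.5705,  e² = 0.32547,  1 − e² = 0.67453
p = a(1 − e²) = 5.064 × 10^10 m × 0.67453 = 3.41582 × 10^10 m ≈ 3.416 × 10^10 m

Final answer: p = 3.416 × 10^10 m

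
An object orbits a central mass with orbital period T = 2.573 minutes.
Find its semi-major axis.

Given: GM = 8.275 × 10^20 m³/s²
T = 2.573 minutes = 154.38 s
GM = 8.275 × 10^20 m³/s²
Kepler's third law: a³ = GM T² / (4π²)
T² = 23833.2 s²
a³ = (8.275 × 10^20) × 23833.2 / (4π²) = 4.99563 × 10^23 m³
a = (a³)^(1/3) = 7.93469 × 10^7 m ≈ 7.935 × 10^7 m

Final answer: 7.935 × 10^7 m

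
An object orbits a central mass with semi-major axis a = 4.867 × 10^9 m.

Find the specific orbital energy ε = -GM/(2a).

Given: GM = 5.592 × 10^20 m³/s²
a = 4.867 × 10^9 m
GM = 5.592 × 10^20 m³/s²
2a = 9.734 × 10^9 m
ε = −GM/(2a) = -5.74481 × 10^10 J/kg ≈ -57.45 GJ/kg

Final answer: -57.45 GJ/kg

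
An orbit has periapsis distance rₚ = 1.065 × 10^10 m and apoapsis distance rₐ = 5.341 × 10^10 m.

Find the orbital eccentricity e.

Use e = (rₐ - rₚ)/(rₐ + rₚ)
rₚ = 1.065 × 10^10 m
rₐ = 5.341 × 10^10 m
rₐ − rₚ = 4.276 × 10^10 m
rₐ + rₚ = 6.406 × 10^10 m
e = (rₐ − rₚ)/(rₐ + rₚ) = 0.667499

Final answer: e = 0.6675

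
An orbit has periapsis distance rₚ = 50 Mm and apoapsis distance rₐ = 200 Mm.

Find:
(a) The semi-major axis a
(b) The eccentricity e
rₚ = 50 Mm = 5 × 10^7 m
rₐ = 200 Mm = 2 × 10^8 m
(a) a = (rₚ + rₐ)/2 = 1.25 × 10^8 m ≈ 125 Mm
(b) e = (rₐ − rₚ)/(rₐ + rₚ) = (1.5 × 10^8) / (2.5 × 10^8) = 0.6

Final answer:
(a) a = 125 Mm
(b) e = 0.6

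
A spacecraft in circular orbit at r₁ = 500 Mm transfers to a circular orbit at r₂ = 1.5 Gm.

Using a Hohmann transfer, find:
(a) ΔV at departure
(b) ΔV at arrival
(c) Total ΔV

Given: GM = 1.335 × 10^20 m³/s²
r₁ = 500 Mm = 5 × 10^8 m
r₂ = 1.5 Gm = 1.5 × 10^9 m
GM = 1.335 × 10^20 m³/s²
Transfer ellipse: a_t = (r₁ + r₂)/2 = 1 × 10^9 m
Circular speed at r₁: v₁ = √(GM/r₁) = 516720 m/s
Transfer speed at r₁ (periapsis): v₁ₜ = √(GM(2/r₁ − 1/a_t)) = 632851 m/s
(a) ΔV₁ = v₁ₜ − v₁ = 116130 m/s ≈ 116.1 km/s
Circular speed at r₂: v₂ = √(GM/r₂) = 298329 m/s
Transfer speed at r₂ (apoapsis): v₂ₜ = √(GM(2/r₂ − 1/a_t)) = 210950 m/s
(b) ΔV₂ = v₂ − v₂ₜ = 87378.4 m/s ≈ 87.38 km/s
(c) ΔV_total = ΔV₁ + ΔV₂ = 203509 m/s ≈ 203.5 km/s

Final answer:
(a) ΔV₁ = 116.1 km/s
(b) ΔV₂ = 87.38 km/s
(c) ΔV_total = 203.5 km/s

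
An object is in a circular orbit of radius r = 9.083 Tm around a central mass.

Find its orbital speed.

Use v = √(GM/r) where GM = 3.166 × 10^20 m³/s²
r = 9.083 Tm = 9.083 × 10^12 m
GM = 3.166 × 10^20 m³/s²
GM/r = (3.166 × 10^20) / (9.083 × 10^12) = 3.48563 × 10^7 m²/s²
v = √(GM/r) = 5903.92 m/s ≈ 5.904 km/s

Final answer: 5.904 km/s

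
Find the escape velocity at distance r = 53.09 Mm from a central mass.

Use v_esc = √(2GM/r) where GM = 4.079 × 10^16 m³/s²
r = 53.09 Mm = 5.309 × 10^7 m
GM = 4.079 × 10^16 m³/s²
2GM/r = 2 × (4.079 × 10^16) / (5.309 × 10^7) = 1.53664 × 10^9 m²/s²
v_esc = √(2GM/r) = 39199.9 m/s ≈ 39.2 km/s

Final answer: 39.2 km/s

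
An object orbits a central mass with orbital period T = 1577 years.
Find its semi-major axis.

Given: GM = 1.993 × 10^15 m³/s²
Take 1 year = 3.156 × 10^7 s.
T = 1577 years = 4.97701 × 10^10 s
GM = 1.993 × 10^15 m³/s²
Kepler's third law: a³ = GM T² / (4π²)
T² = 2.47706 × 10^21 s²
a³ = (1.993 × 10^15) × (2.47706 × 10^21) / (4π²) = 1.2505 × 10^35 m³
a = (a³)^(1/3) = 5.00067 × 10^11 m ≈ 500.1 Gm

Final answer: 500.1 Gm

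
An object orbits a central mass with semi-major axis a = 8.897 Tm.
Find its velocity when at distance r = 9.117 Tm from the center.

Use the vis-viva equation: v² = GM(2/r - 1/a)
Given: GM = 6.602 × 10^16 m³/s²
a = 8.897 Tm = 8.897 × 10^12 m
r = 9.117 Tm = 9.117 × 10^12 m
GM = 6.602 × 10^16 m³/s²
2/r − 1/a = 2.1937 × 10^-13 − 1.12397 × 10^-13 = 1.06973 × 10^-13 m⁻¹
v² = GM (2/r − 1/a) = 7062.36 m²/s²
v = 84.0378 m/s ≈ 84.04 m/s

Final answer: 84.04 m/s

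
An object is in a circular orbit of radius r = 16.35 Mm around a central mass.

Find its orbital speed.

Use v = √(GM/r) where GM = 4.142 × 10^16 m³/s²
r = 16.35 Mm = 1.635 × 10^7 m
GM = 4.142 × 10^16 m³/s²
GM/r = (4.142 × 10^16) / (1.635 × 10^7) = 2.53333 × 10^9 m²/s²
v = √(GM/r) = 50332.2 m/s ≈ 50.33 km/s

Final answer: 50.33 km/s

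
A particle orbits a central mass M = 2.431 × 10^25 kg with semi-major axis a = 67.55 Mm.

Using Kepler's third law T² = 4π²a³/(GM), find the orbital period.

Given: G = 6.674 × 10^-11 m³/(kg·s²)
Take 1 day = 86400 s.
M = 2.431 × 10^25 kg
GM = G × M = 6.674 × 10^-11 × 2.431 × 10^25 = 1.62245 × 10^15 m³/s²
a = 67.55 Mm = 6.755 × 10^7 m
a³ = 3.08231 × 10^23 m³
T = 2π √(a³/GM) = 2π √((3.08231 × 10^23) / (1.62245 × 10^15)) = 2π × 13783.3 s
T = 86602.9 s ≈ 1.002 days

Final answer: 1.002 days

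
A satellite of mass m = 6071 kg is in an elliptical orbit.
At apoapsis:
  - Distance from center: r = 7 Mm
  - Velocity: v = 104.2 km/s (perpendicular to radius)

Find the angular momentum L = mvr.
r = 7 Mm = 7 × 10^6 m
v = 104.2 km/s = 104200 m/s
vr = 104200 × 7 × 10^6 = 7.294 × 10^11 m²/s
L = m × vr = 6071 × 7.294 × 10^11 = 4.42819 × 10^15 kg·m²/s ≈ 4.428 × 10^15 kg·m²/s

Final answer: L = 4.428 × 10^15 kg·m²/s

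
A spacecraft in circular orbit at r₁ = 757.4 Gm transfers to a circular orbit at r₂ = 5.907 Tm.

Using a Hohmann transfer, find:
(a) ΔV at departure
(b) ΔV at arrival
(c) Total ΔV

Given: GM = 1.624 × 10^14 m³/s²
r₁ = 757.4 Gm = 7.574 × 10^11 m
r₂ = 5.907 Tm = 5.907 × 10^12 m
GM = 1.624 × 10^14 m³/s²
Transfer ellipse: a_t = (r₁ + r₂)/2 = 3.3322 × 10^12 m
Circular speed at r₁: v₁ = √(GM/r₁) = 14.643 m/s
Transfer speed at r₁ (periapsis): v₁ₜ = √(GM(2/r₁ − 1/a_t)) = 19.4961 m/s
(a) ΔV₁ = v₁ₜ − v₁ = 4.85312 m/s ≈ 4.853 m/s
Circular speed at r₂: v₂ = √(GM/r₂) = 5.24336 m/s
Transfer speed at r₂ (apoapsis): v₂ₜ = √(GM(2/r₂ − 1/a_t)) = 2.49981 m/s
(b) ΔV₂ = v₂ − v₂ₜ = 2.74355 m/s ≈ 2.744 m/s
(c) ΔV_total = ΔV₁ + ΔV₂ = 7.59667 m/s ≈ 7.597 m/s

Final answer:
(a) ΔV₁ = 4.853 m/s
(b) ΔV₂ = 2.744 m/s
(c) ΔV_total = 7.597 m/s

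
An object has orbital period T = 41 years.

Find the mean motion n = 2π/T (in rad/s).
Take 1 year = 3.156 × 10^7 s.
T = 41 years = 1.29396 × 10^9 s
n = 2π / (1.29396 × 10^9 s) = 4.85578 × 10^-9 rad/s ≈ 4.856 × 10^-9 rad/s

Final answer: n = 4.856 × 10^-9 rad/s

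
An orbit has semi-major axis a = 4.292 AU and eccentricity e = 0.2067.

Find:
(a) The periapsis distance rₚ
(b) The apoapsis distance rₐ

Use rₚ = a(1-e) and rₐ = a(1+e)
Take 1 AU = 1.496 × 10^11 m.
a = 4.292 AU = 6.42083 × 10^11 m
e = 0.2067:  1 − e = 0.7933,  1 + e = 1.2067
(a) rₚ = a(1 − e) = 6.42083 × 10^11 m × 0.7933 = 5.09365 × 10^11 m ≈ 3.405 AU
(b) rₐ = a(1 + e) = 6.42083 × 10^11 m × 1.2067 = 7.74802 × 10^11 m ≈ 5.179 AU

Final answer:
(a) rₚ = 3.405 AU
(b) rₐ = 5.179 AU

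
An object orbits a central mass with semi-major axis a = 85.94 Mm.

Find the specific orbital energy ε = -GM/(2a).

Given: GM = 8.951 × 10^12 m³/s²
a = 85.94 Mm = 8.594 × 10^7 m
GM = 8.951 × 10^12 m³/s²
2a = 1.7188 × 10^8 m
ε = −GM/(2a) = -52077 J/kg ≈ -52.08 kJ/kg

Final answer: -52.08 kJ/kg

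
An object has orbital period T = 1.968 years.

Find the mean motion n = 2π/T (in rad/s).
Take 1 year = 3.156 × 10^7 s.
T = 1.968 years = 6.21101 × 10^7 s
n = 2π / (6.21101 × 10^7 s) = 1.01162 × 10^-7 rad/s ≈ 1.012 × 10^-7 rad/s

Final answer: n = 1.012 × 10^-7 rad/s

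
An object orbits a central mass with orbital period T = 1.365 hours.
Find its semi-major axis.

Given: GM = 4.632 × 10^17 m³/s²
T = 1.365 hours = 4914 s
GM = 4.632 × 10^17 m³/s²
Kepler's third law: a³ = GM T² / (4π²)
T² = 2.41474 × 10^7 s²
a³ = (4.632 × 10^17) × (2.41474 × 10^7) / (4π²) = 2.83321 × 10^23 m³
a = (a³)^(1/3) = 6.5679 × 10^7 m ≈ 6.568 × 10^7 m

Final answer: 6.568 × 10^7 m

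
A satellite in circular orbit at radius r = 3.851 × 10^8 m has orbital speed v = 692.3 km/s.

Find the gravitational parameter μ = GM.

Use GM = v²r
r = 3.851 × 10^8 m
v = 692.3 km/s = 692300 m/s
v² = 4.79279 × 10^11 m²/s²
GM = v²r = 4.79279 × 10^11 × 3.851 × 10^8 = 1.8457 × 10^20 m³/s²
GM ≈ 1.846 × 10^20 m³/s²

Final answer: GM = 1.846 × 10^20 m³/s²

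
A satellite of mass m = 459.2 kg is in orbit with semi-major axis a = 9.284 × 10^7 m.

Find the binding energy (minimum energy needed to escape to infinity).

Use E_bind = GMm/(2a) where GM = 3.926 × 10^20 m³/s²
a = 9.284 × 10^7 m
GM = 3.926 × 10^20 m³/s²
m = 459.2 kg
GMm = 3.926 × 10^20 × 459.2 = 1.80282 × 10^23 m³·kg/s²
2a = 1.8568 × 10^8 m
E_bind = GMm/(2a) = 9.70928 × 10^14 J ≈ 970.9 TJ

Final answer: 970.9 TJ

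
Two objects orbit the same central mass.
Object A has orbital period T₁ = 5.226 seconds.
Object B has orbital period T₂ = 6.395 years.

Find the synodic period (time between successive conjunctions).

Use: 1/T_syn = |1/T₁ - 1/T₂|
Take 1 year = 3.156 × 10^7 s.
T₁ = 5.226 seconds
T₂ = 6.395 years = 2.01826 × 10^8 s
1/T₁ = 0.191351 s⁻¹
1/T₂ = 4.95476 × 10^-9 s⁻¹
|1/T₁ − 1/T₂| = 0.191351 s⁻¹
T_syn = 1 / |1/T₁ − 1/T₂| = 5.226 s ≈ 5.226 seconds

Final answer: T_syn = 5.226 seconds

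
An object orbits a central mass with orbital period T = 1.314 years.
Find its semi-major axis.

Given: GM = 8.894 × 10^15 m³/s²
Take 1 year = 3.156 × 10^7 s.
T = 1.314 years = 4.14698 × 10^7 s
GM = 8.894 × 10^15 m³/s²
Kepler's third law: a³ = GM T² / (4π²)
T² = 1.71975 × 10^15 s²
a³ = (8.894 × 10^15) × (1.71975 × 10^15) / (4π²) = 3.87438 × 10^29 m³
a = (a³)^(1/3) = 7.29011 × 10^9 m ≈ 7.29 × 10^9 m

Final answer: 7.29 × 10^9 m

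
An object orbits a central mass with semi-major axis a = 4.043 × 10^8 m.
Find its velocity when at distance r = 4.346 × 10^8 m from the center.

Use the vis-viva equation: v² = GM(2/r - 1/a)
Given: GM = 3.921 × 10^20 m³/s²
a = 4.043 × 10^8 m
r = 4.346 × 10^8 m
GM = 3.921 × 10^20 m³/s²
2/r − 1/a = 4.60193 × 10^-9 − 2.47341 × 10^-9 = 2.12852 × 10^-9 m⁻¹
v² = GM (2/r − 1/a) = 8.34593 × 10^11 m²/s²
v = 913561 m/s ≈ 913.6 km/s

Final answer: 913.6 km/s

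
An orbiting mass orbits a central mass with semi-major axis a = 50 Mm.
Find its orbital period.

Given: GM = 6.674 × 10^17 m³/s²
a = 50 Mm = 5 × 10^7 m
GM = 6.674 × 10^17 m³/s²
a³ = 1.25 × 10^23 m³
T = 2π √(a³/GM) = 2π √((1.25 × 10^23) / (6.674 × 10^17)) = 2π × 432.775 s
T = 2719.2 s ≈ 45.32 minutes

Final answer: 45.32 minutes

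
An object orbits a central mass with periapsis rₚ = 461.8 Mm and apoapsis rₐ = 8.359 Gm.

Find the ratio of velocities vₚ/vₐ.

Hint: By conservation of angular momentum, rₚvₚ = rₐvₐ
rₚ = 461.8 Mm = 4.618 × 10^8 m
rₐ = 8.359 Gm = 8.359 × 10^9 m
rₚvₚ = rₐvₐ  ⇒  vₚ/vₐ = rₐ/rₚ
vₚ/vₐ = (8.359 × 10^9) / (4.618 × 10^8) = 18.1009

Final answer: vₚ/vₐ = 18.1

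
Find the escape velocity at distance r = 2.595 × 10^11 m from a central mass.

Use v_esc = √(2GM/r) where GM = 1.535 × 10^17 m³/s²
r = 2.595 × 10^11 m
GM = 1.535 × 10^17 m³/s²
2GM/r = 2 × (1.535 × 10^17) / (2.595 × 10^11) = 1.18304 × 10^6 m²/s²
v_esc = √(2GM/r) = 1087.68 m/s ≈ 1.088 km/s

Final answer: 1.088 km/s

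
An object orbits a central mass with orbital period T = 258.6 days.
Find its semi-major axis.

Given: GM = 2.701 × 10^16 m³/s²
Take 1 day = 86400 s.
T = 258.6 days = 2.2343 × 10^7 s
GM = 2.701 × 10^16 m³/s²
Kepler's third law: a³ = GM T² / (4π²)
T² = 4.99211 × 10^14 s²
a³ = (2.701 × 10^16) × (4.99211 × 10^14) / (4π²) = 3.41546 × 10^29 m³
a = (a³)^(1/3) = 6.9901 × 10^9 m ≈ 6.99 × 10^9 m

Final answer: 6.99 × 10^9 m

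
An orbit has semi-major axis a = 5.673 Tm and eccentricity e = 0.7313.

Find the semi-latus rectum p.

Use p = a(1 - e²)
a = 5.673 Tm = 5.673 × 10^12 m
e = 0.7313,  e² = 0.5348,  1 − e² = 0.4652
p = a(1 − e²) = 5.673 × 10^12 m × 0.4652 = 2.63908 × 10^12 m ≈ 2.639 Tm

Final answer: p = 2.639 Tm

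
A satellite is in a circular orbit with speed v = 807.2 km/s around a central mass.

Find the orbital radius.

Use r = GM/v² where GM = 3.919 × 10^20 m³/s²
v = 807.2 km/s = 807200 m/s
GM = 3.919 × 10^20 m³/s²
v² = 6.51572 × 10^11 m²/s²
r = GM/v² = (3.919 × 10^20) / (6.51572 × 10^11) = 6.01469 × 10^8 m ≈ 601.5 Mm

Final answer: 601.5 Mm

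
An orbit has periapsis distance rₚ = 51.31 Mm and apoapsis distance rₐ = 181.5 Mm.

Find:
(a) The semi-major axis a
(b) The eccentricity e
rₚ = 51.31 Mm = 5.131 × 10^7 m
rₐ = 181.5 Mm = 1.815 × 10^8 m
(a) a = (rₚ + rₐ)/2 = 1.16405 × 10^8 m ≈ 116.4 Mm
(b) e = (rₐ − rₚ)/(rₐ + rₚ) = (1.3019 × 10^8) / (2.3281 × 10^8) = 0.559211

Final answer:
(a) a = 116.4 Mm
(b) e = 0.5592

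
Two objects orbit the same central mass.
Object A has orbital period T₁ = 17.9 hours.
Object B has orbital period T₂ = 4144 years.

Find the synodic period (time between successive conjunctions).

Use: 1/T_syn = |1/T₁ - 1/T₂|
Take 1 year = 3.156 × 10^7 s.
T₁ = 17.9 hours = 64440 s
T₂ = 4144 years = 1.30785 × 10^11 s
1/T₁ = 1.55183 × 10^-5 s⁻¹
1/T₂ = 7.64616 × 10^-12 s⁻¹
|1/T₁ − 1/T₂| = 1.55183 × 10^-5 s⁻¹
T_syn = 1 / |1/T₁ − 1/T₂| = 64440 s ≈ 17.9 hours

Final answer: T_syn = 17.9 hours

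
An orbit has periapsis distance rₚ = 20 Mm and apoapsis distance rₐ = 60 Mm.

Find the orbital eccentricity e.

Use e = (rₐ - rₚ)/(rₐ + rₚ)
rₚ = 20 Mm = 2 × 10^7 m
rₐ = 60 Mm = 6 × 10^7 m
rₐ − rₚ = 4 × 10^7 m
rₐ + rₚ = 8 × 10^7 m
e = (rₐ − rₚ)/(rₐ + rₚ) = 0.5

Final answer: e = 0.5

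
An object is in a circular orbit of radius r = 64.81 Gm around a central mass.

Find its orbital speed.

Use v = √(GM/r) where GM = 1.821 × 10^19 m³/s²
r = 64.81 Gm = 6.481 × 10^10 m
GM = 1.821 × 10^19 m³/s²
GM/r = (1.821 × 10^19) / (6.481 × 10^10) = 2.80975 × 10^8 m²/s²
v = √(GM/r) = 16762.3 m/s ≈ 16.76 km/s

Final answer: 16.76 km/s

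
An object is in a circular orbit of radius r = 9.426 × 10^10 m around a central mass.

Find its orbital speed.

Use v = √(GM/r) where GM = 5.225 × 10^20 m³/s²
r = 9.426 × 10^10 m
GM = 5.225 × 10^20 m³/s²
GM/r = (5.225 × 10^20) / (9.426 × 10^10) = 5.54318 × 10^9 m²/s²
v = √(GM/r) = 74452.5 m/s ≈ 74.45 km/s

Final answer: 74.45 km/s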